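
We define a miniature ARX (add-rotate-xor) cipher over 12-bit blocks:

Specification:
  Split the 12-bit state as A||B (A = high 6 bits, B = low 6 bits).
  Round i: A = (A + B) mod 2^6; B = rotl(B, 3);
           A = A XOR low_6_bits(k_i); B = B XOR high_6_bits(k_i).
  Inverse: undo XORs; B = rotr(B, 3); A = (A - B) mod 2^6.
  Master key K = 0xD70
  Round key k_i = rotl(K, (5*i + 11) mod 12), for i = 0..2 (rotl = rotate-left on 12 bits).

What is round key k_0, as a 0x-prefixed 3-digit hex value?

K = 0xD70
k_0 = rotl(K, (5*0+11) mod 12) = rotl(K, 11) = 0x6B8

0x6B8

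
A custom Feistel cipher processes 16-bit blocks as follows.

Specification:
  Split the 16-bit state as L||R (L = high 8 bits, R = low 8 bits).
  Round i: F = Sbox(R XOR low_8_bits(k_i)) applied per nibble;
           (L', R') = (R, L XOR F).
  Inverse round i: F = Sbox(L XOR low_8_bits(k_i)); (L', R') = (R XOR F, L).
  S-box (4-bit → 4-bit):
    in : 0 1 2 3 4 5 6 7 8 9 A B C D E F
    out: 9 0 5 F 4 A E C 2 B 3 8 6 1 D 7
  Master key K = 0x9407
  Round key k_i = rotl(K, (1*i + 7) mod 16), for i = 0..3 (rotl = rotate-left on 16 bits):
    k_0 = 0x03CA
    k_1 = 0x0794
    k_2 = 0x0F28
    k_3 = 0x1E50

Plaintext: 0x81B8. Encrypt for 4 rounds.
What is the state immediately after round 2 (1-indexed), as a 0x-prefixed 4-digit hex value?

0x44A1

s_0 = plaintext = 0x81B8
s_1 = Round(s_0, k_0) = 0xB844
s_2 = Round(s_1, k_1) = 0x44A1
s_3 = Round(s_2, k_2) = 0xA16F
s_4 = Round(s_3, k_3) = 0x6F56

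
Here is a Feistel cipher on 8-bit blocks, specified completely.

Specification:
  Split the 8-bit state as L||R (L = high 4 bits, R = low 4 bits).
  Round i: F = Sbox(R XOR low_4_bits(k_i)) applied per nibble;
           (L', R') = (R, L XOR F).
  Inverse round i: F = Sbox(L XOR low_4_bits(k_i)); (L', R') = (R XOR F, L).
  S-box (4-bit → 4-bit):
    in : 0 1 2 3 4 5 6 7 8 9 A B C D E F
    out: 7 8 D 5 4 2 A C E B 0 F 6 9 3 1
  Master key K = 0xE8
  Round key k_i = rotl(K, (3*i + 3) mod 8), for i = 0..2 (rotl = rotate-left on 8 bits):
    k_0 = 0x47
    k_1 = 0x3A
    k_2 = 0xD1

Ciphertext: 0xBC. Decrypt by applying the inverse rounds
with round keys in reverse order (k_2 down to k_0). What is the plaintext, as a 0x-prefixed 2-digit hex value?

0x61

s_0 = ciphertext = 0xBC
s_1 = InvRound(s_0, k_2) = 0xCB
s_2 = InvRound(s_1, k_1) = 0x1C
s_3 = InvRound(s_2, k_0) = 0x61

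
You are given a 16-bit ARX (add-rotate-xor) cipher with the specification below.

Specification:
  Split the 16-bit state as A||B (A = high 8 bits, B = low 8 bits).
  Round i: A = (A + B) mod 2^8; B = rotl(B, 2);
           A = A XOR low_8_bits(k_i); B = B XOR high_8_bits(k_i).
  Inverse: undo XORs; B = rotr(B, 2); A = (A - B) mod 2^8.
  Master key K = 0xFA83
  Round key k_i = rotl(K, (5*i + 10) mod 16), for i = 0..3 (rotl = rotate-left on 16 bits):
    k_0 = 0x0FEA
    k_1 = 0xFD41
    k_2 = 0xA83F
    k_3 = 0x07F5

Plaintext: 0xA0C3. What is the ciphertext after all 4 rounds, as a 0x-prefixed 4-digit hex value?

s_0 = plaintext = 0xA0C3
s_1 = Round(s_0, k_0) = 0x8900
s_2 = Round(s_1, k_1) = 0xC8FD
s_3 = Round(s_2, k_2) = 0xFA5F
s_4 = Round(s_3, k_3) = 0xAC7A

0xAC7A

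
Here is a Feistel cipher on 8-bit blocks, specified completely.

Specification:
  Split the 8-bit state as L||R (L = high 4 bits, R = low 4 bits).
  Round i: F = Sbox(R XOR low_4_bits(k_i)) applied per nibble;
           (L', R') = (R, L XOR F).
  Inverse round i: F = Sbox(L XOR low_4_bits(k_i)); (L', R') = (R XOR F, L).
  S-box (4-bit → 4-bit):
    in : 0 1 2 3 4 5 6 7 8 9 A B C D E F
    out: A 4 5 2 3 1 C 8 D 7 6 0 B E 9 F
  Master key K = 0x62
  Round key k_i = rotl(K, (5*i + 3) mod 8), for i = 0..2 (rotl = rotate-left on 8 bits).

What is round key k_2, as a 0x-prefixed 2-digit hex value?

K = 0x62
k_0 = rotl(K, (5*0+3) mod 8) = rotl(K, 3) = 0x13
k_1 = rotl(K, (5*1+3) mod 8) = rotl(K, 0) = 0x62
k_2 = rotl(K, (5*2+3) mod 8) = rotl(K, 5) = 0x4C

0x4C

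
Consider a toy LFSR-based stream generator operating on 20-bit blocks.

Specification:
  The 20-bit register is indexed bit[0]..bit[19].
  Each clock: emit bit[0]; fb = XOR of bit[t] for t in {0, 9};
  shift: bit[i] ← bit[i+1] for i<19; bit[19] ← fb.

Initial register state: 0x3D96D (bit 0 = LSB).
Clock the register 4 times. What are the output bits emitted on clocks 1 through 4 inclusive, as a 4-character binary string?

1011

reg_0 = 0x3D96D
clock 1: out=1, reg = 0x9ECB6
clock 2: out=0, reg = 0x4F65B
clock 3: out=1, reg = 0x27B2D
clock 4: out=1, reg = 0x13D96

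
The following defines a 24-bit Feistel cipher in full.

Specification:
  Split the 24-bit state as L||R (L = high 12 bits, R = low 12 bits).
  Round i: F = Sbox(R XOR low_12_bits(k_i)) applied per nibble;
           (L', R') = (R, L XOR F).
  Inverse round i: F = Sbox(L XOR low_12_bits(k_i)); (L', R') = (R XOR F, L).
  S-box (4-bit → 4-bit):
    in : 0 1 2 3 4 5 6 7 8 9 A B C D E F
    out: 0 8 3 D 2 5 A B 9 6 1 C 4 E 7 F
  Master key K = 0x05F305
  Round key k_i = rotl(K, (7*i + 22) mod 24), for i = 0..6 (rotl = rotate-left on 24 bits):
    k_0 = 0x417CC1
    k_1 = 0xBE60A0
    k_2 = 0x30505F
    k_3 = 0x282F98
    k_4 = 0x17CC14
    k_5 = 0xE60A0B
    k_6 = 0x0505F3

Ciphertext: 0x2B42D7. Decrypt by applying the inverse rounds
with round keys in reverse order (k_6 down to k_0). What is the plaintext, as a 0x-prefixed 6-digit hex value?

0xF585BC

s_0 = ciphertext = 0x2B42D7
s_1 = InvRound(s_0, k_6) = 0x9FC2B4
s_2 = InvRound(s_1, k_5) = 0xF4F9FC
s_3 = InvRound(s_2, k_4) = 0x4A0F4F
s_4 = InvRound(s_3, k_3) = 0x3964A0
s_5 = InvRound(s_4, k_2) = 0x9E6396
s_6 = InvRound(s_5, k_1) = 0x5BC9E6
s_7 = InvRound(s_6, k_0) = 0xF585BC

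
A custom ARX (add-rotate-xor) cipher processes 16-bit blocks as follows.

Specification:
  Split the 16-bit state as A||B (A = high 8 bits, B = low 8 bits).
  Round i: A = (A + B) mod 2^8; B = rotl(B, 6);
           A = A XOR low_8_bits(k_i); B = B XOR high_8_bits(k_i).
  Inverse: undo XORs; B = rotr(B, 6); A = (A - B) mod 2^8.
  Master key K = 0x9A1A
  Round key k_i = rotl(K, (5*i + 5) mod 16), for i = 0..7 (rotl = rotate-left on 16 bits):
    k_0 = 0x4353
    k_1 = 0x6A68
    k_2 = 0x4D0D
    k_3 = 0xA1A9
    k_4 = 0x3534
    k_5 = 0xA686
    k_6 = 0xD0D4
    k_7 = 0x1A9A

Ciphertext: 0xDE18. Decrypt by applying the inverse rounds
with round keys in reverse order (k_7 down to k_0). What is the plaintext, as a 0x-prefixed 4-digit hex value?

0x20D1

s_0 = ciphertext = 0xDE18
s_1 = InvRound(s_0, k_7) = 0x3C08
s_2 = InvRound(s_1, k_6) = 0x8563
s_3 = InvRound(s_2, k_5) = 0xEC17
s_4 = InvRound(s_3, k_4) = 0x5088
s_5 = InvRound(s_4, k_3) = 0x55A4
s_6 = InvRound(s_5, k_2) = 0xB1A7
s_7 = InvRound(s_6, k_1) = 0xA237
s_8 = InvRound(s_7, k_0) = 0x20D1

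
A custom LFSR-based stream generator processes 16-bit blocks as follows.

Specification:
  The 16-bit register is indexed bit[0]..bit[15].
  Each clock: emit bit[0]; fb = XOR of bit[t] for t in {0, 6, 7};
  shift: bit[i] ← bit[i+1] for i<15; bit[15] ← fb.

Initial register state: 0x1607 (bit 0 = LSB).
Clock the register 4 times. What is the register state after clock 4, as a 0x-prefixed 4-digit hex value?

0x3160

reg_0 = 0x1607
clock 1: out=1, reg = 0x8B03
clock 2: out=1, reg = 0xC581
clock 3: out=1, reg = 0x62C0
clock 4: out=0, reg = 0x3160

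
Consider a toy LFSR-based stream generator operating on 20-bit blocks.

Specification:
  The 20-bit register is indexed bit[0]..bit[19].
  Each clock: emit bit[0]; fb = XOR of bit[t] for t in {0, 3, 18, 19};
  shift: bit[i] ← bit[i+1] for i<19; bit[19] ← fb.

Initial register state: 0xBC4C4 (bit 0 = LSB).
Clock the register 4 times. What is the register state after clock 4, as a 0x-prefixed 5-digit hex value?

0x9BC4C

reg_0 = 0xBC4C4
clock 1: out=0, reg = 0xDE262
clock 2: out=0, reg = 0x6F131
clock 3: out=1, reg = 0x37898
clock 4: out=0, reg = 0x9BC4C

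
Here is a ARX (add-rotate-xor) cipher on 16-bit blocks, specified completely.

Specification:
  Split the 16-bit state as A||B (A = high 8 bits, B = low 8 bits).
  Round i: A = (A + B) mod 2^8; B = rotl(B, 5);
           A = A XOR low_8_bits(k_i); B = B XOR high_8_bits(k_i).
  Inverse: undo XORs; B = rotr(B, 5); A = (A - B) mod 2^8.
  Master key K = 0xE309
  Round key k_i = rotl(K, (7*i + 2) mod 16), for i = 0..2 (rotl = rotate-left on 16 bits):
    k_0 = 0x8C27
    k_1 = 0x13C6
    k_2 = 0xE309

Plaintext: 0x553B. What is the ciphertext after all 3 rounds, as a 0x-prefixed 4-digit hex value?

s_0 = plaintext = 0x553B
s_1 = Round(s_0, k_0) = 0xB7EB
s_2 = Round(s_1, k_1) = 0x646E
s_3 = Round(s_2, k_2) = 0xDB2E

0xDB2E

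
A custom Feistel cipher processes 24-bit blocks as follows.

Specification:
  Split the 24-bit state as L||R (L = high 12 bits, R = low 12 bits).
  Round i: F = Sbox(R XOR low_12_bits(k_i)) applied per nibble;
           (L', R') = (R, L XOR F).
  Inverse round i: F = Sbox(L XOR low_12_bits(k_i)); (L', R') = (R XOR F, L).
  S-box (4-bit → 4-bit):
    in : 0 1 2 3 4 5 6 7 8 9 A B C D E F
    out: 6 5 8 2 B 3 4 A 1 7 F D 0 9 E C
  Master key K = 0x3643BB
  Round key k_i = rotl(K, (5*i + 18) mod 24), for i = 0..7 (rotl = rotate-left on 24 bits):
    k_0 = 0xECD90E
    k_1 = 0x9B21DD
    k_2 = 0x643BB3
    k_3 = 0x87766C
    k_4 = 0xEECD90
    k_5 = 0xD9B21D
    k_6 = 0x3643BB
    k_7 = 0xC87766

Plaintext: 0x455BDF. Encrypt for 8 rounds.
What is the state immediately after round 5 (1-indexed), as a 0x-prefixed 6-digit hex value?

0xB9AF8C

s_0 = plaintext = 0x455BDF
s_1 = Round(s_0, k_0) = 0xBDFCC0
s_2 = Round(s_1, k_1) = 0xCC0286
s_3 = Round(s_2, k_2) = 0x286BE3
s_4 = Round(s_3, k_3) = 0xBE3B9A
s_5 = Round(s_4, k_4) = 0xB9AF8C
s_6 = Round(s_5, k_5) = 0xF8C2EF
s_7 = Round(s_6, k_6) = 0x2EFAB7
s_8 = Round(s_7, k_7) = 0xAB7B7A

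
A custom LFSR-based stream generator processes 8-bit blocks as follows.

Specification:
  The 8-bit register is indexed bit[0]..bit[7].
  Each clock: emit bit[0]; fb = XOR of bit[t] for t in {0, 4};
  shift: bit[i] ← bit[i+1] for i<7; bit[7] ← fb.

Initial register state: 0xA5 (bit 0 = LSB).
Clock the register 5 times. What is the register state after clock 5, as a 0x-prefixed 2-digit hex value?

0xFD

reg_0 = 0xA5
clock 1: out=1, reg = 0xD2
clock 2: out=0, reg = 0xE9
clock 3: out=1, reg = 0xF4
clock 4: out=0, reg = 0xFA
clock 5: out=0, reg = 0xFD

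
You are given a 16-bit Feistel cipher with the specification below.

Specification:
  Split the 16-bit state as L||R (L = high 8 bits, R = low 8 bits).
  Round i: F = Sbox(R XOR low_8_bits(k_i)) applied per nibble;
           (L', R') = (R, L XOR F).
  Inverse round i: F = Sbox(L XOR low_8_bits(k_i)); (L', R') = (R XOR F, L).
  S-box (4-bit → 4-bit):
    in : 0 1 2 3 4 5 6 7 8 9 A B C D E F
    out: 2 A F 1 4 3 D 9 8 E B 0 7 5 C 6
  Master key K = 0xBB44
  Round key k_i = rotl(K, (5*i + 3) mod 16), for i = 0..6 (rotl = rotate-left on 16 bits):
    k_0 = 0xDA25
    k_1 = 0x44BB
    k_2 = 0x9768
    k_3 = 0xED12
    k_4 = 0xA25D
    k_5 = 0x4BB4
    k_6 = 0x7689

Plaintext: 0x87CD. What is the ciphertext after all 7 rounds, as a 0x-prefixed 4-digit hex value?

s_0 = plaintext = 0x87CD
s_1 = Round(s_0, k_0) = 0xCD4F
s_2 = Round(s_1, k_1) = 0x4FA9
s_3 = Round(s_2, k_2) = 0xA935
s_4 = Round(s_3, k_3) = 0x3550
s_5 = Round(s_4, k_4) = 0x5010
s_6 = Round(s_5, k_5) = 0x10E4
s_7 = Round(s_6, k_6) = 0xE4C5

0xE4C5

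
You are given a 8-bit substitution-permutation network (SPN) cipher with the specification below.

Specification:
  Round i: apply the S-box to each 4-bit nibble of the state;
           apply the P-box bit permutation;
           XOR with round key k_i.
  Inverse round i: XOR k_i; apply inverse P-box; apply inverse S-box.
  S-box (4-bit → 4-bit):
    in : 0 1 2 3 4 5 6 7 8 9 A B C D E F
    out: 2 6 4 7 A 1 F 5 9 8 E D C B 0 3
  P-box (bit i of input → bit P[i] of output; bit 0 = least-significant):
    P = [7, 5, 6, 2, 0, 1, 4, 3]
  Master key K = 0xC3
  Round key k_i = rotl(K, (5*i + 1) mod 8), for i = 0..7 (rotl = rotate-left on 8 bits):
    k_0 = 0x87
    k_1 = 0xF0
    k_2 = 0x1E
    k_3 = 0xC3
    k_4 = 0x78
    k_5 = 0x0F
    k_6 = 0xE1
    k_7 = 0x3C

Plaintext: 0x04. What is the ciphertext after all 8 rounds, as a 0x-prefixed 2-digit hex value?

s_0 = plaintext = 0x04
s_1 = Round(s_0, k_0) = 0xA1
s_2 = Round(s_1, k_1) = 0x8A
s_3 = Round(s_2, k_2) = 0x73
s_4 = Round(s_3, k_3) = 0x32
s_5 = Round(s_4, k_4) = 0x2B
s_6 = Round(s_5, k_5) = 0xDB
s_7 = Round(s_6, k_6) = 0x2E
s_8 = Round(s_7, k_7) = 0x2C

0x2C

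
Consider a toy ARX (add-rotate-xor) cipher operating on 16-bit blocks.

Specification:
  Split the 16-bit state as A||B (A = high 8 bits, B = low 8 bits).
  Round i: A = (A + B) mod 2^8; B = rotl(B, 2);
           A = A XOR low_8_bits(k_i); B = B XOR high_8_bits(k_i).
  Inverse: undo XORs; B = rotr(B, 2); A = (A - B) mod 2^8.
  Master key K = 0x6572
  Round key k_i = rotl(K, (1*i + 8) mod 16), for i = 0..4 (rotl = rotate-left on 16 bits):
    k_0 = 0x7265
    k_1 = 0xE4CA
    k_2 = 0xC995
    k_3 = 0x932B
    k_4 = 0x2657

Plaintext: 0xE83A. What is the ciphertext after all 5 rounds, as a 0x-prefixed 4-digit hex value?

s_0 = plaintext = 0xE83A
s_1 = Round(s_0, k_0) = 0x479A
s_2 = Round(s_1, k_1) = 0x2B8E
s_3 = Round(s_2, k_2) = 0x2CF3
s_4 = Round(s_3, k_3) = 0x345C
s_5 = Round(s_4, k_4) = 0xC757

0xC757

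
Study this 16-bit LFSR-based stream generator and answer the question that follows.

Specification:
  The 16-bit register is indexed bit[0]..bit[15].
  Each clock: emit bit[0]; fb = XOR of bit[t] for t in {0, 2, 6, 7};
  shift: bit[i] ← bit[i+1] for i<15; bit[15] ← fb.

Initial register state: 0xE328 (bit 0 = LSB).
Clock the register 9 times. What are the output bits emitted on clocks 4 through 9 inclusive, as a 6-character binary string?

reg_0 = 0xE328
clock 1: out=0, reg = 0x7194
clock 2: out=0, reg = 0x38CA
clock 3: out=0, reg = 0x1C65
clock 4: out=1, reg = 0x8E32
clock 5: out=0, reg = 0x4719
clock 6: out=1, reg = 0xA38C
clock 7: out=0, reg = 0x51C6
clock 8: out=0, reg = 0xA8E3
clock 9: out=1, reg = 0xD471

101001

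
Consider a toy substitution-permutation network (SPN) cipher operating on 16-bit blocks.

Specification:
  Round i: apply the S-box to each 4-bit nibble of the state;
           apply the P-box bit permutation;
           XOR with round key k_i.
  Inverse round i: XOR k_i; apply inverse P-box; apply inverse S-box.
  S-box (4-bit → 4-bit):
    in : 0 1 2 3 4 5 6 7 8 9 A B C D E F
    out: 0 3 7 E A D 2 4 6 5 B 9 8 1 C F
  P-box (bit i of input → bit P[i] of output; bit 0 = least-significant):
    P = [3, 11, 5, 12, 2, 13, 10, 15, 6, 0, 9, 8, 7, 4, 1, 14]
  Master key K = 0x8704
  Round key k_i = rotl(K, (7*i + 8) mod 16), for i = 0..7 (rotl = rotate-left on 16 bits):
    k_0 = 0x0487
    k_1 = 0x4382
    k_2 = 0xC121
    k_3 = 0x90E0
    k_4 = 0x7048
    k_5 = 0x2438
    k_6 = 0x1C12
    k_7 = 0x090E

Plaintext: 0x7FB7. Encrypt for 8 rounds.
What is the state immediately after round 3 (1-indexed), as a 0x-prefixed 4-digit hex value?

0x8665

s_0 = plaintext = 0x7FB7
s_1 = Round(s_0, k_0) = 0x87E0
s_2 = Round(s_1, k_1) = 0xC590
s_3 = Round(s_2, k_2) = 0x8665
s_4 = Round(s_3, k_3) = 0xA0DB
s_5 = Round(s_4, k_4) = 0x20D4
s_6 = Round(s_5, k_5) = 0x3CAE
s_7 = Round(s_6, k_6) = 0xED24
s_8 = Round(s_7, k_7) = 0x7548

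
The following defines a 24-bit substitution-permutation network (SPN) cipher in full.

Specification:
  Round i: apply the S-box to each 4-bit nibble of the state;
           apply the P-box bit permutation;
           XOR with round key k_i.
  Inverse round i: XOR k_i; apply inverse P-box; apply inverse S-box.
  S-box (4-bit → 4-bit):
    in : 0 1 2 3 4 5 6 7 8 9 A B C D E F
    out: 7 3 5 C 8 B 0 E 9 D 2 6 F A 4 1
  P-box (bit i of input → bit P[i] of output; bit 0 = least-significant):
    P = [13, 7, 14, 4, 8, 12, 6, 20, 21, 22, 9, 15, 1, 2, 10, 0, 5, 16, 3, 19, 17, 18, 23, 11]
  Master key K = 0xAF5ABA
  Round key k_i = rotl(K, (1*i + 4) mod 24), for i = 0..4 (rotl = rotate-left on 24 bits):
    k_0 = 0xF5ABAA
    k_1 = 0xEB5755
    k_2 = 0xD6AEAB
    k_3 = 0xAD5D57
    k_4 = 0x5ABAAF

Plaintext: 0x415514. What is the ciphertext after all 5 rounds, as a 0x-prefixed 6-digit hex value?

0x978613

s_0 = plaintext = 0x415514
s_1 = Round(s_0, k_0) = 0x94329D
s_2 = Round(s_1, k_1) = 0x515884
s_3 = Round(s_2, k_2) = 0xE1279C
s_4 = Round(s_3, k_3) = 0x7CBAA5
s_5 = Round(s_4, k_4) = 0x978613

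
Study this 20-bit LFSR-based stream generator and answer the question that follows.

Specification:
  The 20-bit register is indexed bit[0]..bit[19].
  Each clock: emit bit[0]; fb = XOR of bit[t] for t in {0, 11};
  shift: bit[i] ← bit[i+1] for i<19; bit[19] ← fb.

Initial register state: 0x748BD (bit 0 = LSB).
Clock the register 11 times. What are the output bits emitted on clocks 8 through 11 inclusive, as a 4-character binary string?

1000

reg_0 = 0x748BD
clock 1: out=1, reg = 0x3A45E
clock 2: out=0, reg = 0x1D22F
clock 3: out=1, reg = 0x8E917
clock 4: out=1, reg = 0x4748B
clock 5: out=1, reg = 0xA3A45
clock 6: out=1, reg = 0x51D22
clock 7: out=0, reg = 0xA8E91
clock 8: out=1, reg = 0x54748
clock 9: out=0, reg = 0x2A3A4
clock 10: out=0, reg = 0x151D2
clock 11: out=0, reg = 0x0A8E9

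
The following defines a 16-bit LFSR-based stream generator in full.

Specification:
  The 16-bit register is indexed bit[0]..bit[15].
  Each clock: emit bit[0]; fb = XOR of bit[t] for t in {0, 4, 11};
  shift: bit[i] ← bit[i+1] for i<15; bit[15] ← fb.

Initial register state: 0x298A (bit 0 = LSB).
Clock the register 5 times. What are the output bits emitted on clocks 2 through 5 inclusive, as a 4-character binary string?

1010

reg_0 = 0x298A
clock 1: out=0, reg = 0x94C5
clock 2: out=1, reg = 0xCA62
clock 3: out=0, reg = 0xE531
clock 4: out=1, reg = 0x7298
clock 5: out=0, reg = 0xB94C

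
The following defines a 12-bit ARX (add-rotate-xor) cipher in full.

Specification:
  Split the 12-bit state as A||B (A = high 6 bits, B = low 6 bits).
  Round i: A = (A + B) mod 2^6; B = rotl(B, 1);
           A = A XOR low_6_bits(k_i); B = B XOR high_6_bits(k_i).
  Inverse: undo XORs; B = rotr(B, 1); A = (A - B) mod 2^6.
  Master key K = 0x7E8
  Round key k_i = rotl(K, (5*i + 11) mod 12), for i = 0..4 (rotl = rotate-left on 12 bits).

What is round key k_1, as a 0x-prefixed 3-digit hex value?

K = 0x7E8
k_0 = rotl(K, (5*0+11) mod 12) = rotl(K, 11) = 0x3F4
k_1 = rotl(K, (5*1+11) mod 12) = rotl(K, 4) = 0xE87

0xE87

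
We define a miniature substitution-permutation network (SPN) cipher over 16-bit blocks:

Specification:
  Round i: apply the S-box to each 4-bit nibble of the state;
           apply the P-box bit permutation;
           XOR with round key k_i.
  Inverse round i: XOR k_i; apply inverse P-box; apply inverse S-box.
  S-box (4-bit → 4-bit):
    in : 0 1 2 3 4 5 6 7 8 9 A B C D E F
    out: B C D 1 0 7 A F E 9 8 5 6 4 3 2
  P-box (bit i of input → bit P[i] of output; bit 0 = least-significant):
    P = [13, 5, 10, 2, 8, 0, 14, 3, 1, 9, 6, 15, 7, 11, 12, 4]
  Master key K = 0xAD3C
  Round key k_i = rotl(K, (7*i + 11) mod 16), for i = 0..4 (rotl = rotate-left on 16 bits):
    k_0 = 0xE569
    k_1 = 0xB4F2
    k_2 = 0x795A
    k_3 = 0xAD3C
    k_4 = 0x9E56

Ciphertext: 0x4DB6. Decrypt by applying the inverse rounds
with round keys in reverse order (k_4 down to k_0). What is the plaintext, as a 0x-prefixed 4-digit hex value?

s_0 = ciphertext = 0x4DB6
s_1 = InvRound(s_0, k_4) = 0xB8BF
s_2 = InvRound(s_1, k_3) = 0xB3ED
s_3 = InvRound(s_2, k_2) = 0x00C6
s_4 = InvRound(s_3, k_1) = 0x1A47
s_5 = InvRound(s_4, k_0) = 0xC027

0xC027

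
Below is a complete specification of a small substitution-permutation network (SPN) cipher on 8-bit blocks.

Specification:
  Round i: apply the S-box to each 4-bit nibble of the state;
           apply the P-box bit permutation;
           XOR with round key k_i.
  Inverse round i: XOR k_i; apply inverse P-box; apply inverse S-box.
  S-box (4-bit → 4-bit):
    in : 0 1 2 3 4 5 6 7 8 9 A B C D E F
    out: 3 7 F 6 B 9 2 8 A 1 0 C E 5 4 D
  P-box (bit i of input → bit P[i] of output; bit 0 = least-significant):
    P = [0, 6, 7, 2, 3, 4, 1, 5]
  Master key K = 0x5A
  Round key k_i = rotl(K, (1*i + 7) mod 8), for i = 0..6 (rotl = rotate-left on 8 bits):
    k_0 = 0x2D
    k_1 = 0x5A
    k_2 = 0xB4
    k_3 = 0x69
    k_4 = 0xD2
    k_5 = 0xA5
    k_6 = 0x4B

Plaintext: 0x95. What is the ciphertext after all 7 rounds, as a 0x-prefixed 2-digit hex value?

s_0 = plaintext = 0x95
s_1 = Round(s_0, k_0) = 0x20
s_2 = Round(s_1, k_1) = 0x21
s_3 = Round(s_2, k_2) = 0x4F
s_4 = Round(s_3, k_3) = 0xD4
s_5 = Round(s_4, k_4) = 0x9D
s_6 = Round(s_5, k_5) = 0x2C
s_7 = Round(s_6, k_6) = 0xB5

0xB5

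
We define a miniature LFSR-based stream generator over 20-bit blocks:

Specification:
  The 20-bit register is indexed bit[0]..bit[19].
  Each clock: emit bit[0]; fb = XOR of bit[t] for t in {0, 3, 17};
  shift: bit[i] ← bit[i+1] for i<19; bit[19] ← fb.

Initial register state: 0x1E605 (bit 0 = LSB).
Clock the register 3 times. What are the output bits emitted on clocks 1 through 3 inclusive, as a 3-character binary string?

reg_0 = 0x1E605
clock 1: out=1, reg = 0x8F302
clock 2: out=0, reg = 0x47981
clock 3: out=1, reg = 0xA3CC0

101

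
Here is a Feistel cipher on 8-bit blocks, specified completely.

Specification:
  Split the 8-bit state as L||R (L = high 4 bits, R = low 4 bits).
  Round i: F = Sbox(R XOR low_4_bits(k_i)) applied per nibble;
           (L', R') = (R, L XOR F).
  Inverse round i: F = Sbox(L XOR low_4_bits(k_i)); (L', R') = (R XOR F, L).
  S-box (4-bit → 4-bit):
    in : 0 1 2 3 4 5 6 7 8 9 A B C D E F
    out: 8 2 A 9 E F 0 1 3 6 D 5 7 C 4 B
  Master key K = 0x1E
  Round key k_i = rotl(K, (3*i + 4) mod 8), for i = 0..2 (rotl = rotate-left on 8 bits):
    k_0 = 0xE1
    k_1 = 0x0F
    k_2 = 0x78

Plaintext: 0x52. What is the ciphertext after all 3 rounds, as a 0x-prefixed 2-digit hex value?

s_0 = plaintext = 0x52
s_1 = Round(s_0, k_0) = 0x2C
s_2 = Round(s_1, k_1) = 0xCB
s_3 = Round(s_2, k_2) = 0xB5

0xB5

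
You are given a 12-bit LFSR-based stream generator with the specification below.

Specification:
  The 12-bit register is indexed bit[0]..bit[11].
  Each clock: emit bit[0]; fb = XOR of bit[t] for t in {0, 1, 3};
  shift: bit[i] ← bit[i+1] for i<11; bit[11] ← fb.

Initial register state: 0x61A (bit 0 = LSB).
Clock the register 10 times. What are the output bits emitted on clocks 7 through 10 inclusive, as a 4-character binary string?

0001

reg_0 = 0x61A
clock 1: out=0, reg = 0x30D
clock 2: out=1, reg = 0x186
clock 3: out=0, reg = 0x8C3
clock 4: out=1, reg = 0x461
clock 5: out=1, reg = 0xA30
clock 6: out=0, reg = 0x518
clock 7: out=0, reg = 0xA8C
clock 8: out=0, reg = 0xD46
clock 9: out=0, reg = 0xEA3
clock 10: out=1, reg = 0x751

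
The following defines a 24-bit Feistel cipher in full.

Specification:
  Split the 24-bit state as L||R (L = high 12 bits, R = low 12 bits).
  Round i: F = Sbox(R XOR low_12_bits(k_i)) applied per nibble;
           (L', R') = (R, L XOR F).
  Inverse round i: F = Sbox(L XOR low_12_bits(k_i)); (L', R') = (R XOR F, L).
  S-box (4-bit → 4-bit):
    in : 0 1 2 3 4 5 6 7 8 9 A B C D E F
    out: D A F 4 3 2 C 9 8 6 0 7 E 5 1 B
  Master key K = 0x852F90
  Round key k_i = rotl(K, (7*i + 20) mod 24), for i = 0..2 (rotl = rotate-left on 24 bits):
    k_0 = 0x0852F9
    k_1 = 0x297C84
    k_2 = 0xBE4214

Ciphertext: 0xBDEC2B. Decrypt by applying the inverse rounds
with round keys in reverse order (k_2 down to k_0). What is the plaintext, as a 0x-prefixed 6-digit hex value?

0x8657E5

s_0 = ciphertext = 0xBDEC2B
s_1 = InvRound(s_0, k_2) = 0xACBBDE
s_2 = InvRound(s_1, k_1) = 0x7E5ACB
s_3 = InvRound(s_2, k_0) = 0x8657E5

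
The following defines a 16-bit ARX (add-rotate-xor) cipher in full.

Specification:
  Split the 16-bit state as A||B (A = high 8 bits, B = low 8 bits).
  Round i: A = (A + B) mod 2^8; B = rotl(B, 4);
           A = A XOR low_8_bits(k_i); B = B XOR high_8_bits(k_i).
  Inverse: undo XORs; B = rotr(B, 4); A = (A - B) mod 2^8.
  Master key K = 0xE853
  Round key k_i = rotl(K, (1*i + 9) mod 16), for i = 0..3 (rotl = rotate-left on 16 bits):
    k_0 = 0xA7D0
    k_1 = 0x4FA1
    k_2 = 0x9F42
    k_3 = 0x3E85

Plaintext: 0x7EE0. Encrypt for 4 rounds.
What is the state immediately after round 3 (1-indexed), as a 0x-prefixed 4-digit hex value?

0x29C2

s_0 = plaintext = 0x7EE0
s_1 = Round(s_0, k_0) = 0x8EA9
s_2 = Round(s_1, k_1) = 0x96D5
s_3 = Round(s_2, k_2) = 0x29C2
s_4 = Round(s_3, k_3) = 0x6E12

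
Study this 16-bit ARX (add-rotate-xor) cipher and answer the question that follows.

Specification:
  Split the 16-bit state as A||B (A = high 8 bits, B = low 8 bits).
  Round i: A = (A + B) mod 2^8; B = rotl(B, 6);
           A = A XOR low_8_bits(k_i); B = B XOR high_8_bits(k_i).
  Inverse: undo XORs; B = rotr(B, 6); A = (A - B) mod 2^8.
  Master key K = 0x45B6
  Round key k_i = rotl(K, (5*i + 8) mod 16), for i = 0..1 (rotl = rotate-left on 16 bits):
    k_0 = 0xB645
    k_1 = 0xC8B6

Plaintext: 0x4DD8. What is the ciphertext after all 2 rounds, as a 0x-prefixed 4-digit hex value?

s_0 = plaintext = 0x4DD8
s_1 = Round(s_0, k_0) = 0x6080
s_2 = Round(s_1, k_1) = 0x56E8

0x56E8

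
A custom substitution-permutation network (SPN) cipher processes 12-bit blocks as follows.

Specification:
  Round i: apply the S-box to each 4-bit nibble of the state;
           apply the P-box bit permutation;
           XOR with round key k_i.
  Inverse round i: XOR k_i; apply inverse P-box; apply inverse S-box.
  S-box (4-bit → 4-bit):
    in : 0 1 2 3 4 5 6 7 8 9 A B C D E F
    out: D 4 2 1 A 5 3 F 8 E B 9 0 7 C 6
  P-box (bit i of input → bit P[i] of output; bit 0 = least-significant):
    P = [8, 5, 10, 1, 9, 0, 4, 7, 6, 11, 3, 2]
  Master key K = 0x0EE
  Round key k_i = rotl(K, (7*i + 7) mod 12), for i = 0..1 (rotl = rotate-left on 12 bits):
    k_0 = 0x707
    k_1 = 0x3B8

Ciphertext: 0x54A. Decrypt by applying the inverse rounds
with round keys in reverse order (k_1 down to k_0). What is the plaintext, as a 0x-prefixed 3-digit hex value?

0xECE

s_0 = ciphertext = 0x54A
s_1 = InvRound(s_0, k_1) = 0x309
s_2 = InvRound(s_1, k_0) = 0xECE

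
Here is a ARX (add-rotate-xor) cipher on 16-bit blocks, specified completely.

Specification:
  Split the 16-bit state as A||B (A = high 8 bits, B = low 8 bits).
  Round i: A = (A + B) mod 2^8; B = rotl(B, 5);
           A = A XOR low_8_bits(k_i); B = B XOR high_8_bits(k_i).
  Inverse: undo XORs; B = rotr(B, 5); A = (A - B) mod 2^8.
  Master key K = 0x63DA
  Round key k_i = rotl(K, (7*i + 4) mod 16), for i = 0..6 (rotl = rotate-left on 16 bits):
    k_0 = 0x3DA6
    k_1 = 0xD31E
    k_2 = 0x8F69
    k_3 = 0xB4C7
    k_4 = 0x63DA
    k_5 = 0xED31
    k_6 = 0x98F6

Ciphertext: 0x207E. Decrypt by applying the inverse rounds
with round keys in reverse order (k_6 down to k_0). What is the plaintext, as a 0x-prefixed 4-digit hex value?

s_0 = ciphertext = 0x207E
s_1 = InvRound(s_0, k_6) = 0x9F37
s_2 = InvRound(s_1, k_5) = 0xD8D6
s_3 = InvRound(s_2, k_4) = 0x55AD
s_4 = InvRound(s_3, k_3) = 0xCAC8
s_5 = InvRound(s_4, k_2) = 0x693A
s_6 = InvRound(s_5, k_1) = 0x284F
s_7 = InvRound(s_6, k_0) = 0xFB93

0xFB93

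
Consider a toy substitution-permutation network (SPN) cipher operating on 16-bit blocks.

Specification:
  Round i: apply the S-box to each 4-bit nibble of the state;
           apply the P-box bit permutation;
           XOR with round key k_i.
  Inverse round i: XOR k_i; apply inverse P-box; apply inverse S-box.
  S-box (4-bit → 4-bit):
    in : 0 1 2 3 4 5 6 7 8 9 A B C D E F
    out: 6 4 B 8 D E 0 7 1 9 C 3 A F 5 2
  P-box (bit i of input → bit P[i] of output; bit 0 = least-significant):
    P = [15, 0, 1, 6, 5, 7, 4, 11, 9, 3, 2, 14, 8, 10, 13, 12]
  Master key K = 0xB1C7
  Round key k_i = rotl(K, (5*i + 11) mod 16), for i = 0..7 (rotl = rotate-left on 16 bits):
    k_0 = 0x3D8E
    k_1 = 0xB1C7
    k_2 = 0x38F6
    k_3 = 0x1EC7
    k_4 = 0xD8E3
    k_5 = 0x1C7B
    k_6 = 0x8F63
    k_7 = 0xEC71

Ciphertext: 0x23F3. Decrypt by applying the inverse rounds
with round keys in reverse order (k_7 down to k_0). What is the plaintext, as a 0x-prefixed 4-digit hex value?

0x8D1F

s_0 = ciphertext = 0x23F3
s_1 = InvRound(s_0, k_7) = 0xB9CE
s_2 = InvRound(s_1, k_6) = 0x57BF
s_3 = InvRound(s_2, k_5) = 0x84C3
s_4 = InvRound(s_3, k_4) = 0xC396
s_5 = InvRound(s_4, k_3) = 0x23A2
s_6 = InvRound(s_5, k_2) = 0x9EA3
s_7 = InvRound(s_6, k_1) = 0x7E93
s_8 = InvRound(s_7, k_0) = 0x8D1F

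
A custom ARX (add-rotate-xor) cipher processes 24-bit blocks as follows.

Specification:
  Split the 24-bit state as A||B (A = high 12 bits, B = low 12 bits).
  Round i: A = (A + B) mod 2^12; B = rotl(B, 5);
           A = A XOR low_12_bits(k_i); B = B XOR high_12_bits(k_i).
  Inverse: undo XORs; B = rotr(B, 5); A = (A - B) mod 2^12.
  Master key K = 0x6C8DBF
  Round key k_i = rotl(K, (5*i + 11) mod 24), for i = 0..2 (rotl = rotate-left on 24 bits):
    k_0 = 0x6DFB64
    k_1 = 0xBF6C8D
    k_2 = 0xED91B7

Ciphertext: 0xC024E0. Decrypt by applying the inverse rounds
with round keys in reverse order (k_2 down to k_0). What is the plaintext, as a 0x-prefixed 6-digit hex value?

s_0 = ciphertext = 0xC024E0
s_1 = InvRound(s_0, k_2) = 0x0E4CD1
s_2 = InvRound(s_1, k_1) = 0x8B03B9
s_3 = InvRound(s_2, k_0) = 0x0A932B

0x0A932B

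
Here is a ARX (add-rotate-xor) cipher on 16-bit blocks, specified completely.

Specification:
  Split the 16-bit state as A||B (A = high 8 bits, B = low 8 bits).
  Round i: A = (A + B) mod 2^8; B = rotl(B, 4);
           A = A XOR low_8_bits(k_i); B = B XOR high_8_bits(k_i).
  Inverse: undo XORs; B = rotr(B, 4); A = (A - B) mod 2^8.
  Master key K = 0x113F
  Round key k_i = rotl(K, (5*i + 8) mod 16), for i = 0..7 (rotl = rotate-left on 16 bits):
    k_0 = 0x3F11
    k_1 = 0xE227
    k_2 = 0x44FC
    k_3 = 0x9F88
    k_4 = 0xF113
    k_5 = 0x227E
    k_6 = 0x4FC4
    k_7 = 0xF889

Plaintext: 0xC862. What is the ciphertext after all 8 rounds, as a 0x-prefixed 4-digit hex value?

0xA799

s_0 = plaintext = 0xC862
s_1 = Round(s_0, k_0) = 0x3B19
s_2 = Round(s_1, k_1) = 0x7373
s_3 = Round(s_2, k_2) = 0x1A73
s_4 = Round(s_3, k_3) = 0x05A8
s_5 = Round(s_4, k_4) = 0xBE7B
s_6 = Round(s_5, k_5) = 0x4795
s_7 = Round(s_6, k_6) = 0x1816
s_8 = Round(s_7, k_7) = 0xA799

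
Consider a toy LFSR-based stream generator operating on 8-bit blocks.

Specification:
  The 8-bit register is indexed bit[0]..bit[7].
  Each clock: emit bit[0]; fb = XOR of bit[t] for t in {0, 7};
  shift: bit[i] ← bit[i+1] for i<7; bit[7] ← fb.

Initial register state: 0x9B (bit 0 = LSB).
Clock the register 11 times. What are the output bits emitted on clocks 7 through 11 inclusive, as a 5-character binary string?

01011

reg_0 = 0x9B
clock 1: out=1, reg = 0x4D
clock 2: out=1, reg = 0xA6
clock 3: out=0, reg = 0xD3
clock 4: out=1, reg = 0x69
clock 5: out=1, reg = 0xB4
clock 6: out=0, reg = 0xDA
clock 7: out=0, reg = 0xED
clock 8: out=1, reg = 0x76
clock 9: out=0, reg = 0x3B
clock 10: out=1, reg = 0x9D
clock 11: out=1, reg = 0x4E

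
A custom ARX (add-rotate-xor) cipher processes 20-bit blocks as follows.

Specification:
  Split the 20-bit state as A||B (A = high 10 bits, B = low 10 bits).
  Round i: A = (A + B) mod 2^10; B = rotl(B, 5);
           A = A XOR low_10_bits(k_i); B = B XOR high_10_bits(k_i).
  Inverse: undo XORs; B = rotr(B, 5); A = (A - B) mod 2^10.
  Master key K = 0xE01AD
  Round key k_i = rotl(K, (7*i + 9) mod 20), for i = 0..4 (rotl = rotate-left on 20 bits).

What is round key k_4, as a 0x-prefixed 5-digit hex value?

0xBC035

K = 0xE01AD
k_0 = rotl(K, (7*0+9) mod 20) = rotl(K, 9) = 0x35BC0
k_1 = rotl(K, (7*1+9) mod 20) = rotl(K, 16) = 0xDE01A
k_2 = rotl(K, (7*2+9) mod 20) = rotl(K, 3) = 0x00D6F
k_3 = rotl(K, (7*3+9) mod 20) = rotl(K, 10) = 0x6B780
k_4 = rotl(K, (7*4+9) mod 20) = rotl(K, 17) = 0xBC035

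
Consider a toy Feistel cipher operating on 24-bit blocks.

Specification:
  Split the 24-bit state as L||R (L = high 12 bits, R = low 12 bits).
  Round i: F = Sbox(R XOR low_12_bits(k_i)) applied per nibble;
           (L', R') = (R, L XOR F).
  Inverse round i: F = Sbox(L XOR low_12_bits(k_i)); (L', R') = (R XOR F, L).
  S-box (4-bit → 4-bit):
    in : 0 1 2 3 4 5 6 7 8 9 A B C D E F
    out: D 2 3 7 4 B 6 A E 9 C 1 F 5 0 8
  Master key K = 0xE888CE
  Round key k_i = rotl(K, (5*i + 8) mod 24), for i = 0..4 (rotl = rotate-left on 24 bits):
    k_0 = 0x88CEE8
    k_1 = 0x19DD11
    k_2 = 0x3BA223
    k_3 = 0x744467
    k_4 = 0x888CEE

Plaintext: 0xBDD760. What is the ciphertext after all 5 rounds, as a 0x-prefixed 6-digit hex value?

0x8DA3EA

s_0 = plaintext = 0xBDD760
s_1 = Round(s_0, k_0) = 0x760233
s_2 = Round(s_1, k_1) = 0x233F53
s_3 = Round(s_2, k_2) = 0xF5379E
s_4 = Round(s_3, k_3) = 0x79E8DA
s_5 = Round(s_4, k_4) = 0x8DA3EA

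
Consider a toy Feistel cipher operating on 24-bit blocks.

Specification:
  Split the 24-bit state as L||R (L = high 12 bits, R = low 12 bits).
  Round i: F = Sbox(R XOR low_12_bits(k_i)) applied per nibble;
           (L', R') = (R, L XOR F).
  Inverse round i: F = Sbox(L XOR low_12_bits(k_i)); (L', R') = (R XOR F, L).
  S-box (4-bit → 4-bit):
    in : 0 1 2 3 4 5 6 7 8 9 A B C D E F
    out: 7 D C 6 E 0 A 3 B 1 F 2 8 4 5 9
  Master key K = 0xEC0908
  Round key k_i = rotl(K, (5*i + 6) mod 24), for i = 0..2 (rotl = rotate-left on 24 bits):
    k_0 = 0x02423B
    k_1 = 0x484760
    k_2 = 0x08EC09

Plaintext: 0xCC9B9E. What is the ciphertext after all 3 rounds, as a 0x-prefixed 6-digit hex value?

0x49F623

s_0 = plaintext = 0xCC9B9E
s_1 = Round(s_0, k_0) = 0xB9ED39
s_2 = Round(s_1, k_1) = 0xD3949F
s_3 = Round(s_2, k_2) = 0x49F623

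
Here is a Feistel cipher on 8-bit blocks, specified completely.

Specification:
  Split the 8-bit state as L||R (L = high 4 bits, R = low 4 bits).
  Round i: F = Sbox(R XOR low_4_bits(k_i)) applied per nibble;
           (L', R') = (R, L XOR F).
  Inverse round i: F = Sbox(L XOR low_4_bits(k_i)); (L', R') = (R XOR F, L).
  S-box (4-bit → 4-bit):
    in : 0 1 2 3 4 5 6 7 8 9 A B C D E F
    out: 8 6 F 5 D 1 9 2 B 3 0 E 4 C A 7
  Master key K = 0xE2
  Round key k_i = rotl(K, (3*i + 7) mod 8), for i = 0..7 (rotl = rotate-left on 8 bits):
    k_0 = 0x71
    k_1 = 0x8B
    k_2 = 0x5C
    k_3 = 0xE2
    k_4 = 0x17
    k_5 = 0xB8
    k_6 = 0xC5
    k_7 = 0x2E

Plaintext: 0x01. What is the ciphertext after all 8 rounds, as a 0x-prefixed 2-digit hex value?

0x08

s_0 = plaintext = 0x01
s_1 = Round(s_0, k_0) = 0x18
s_2 = Round(s_1, k_1) = 0x84
s_3 = Round(s_2, k_2) = 0x43
s_4 = Round(s_3, k_3) = 0x32
s_5 = Round(s_4, k_4) = 0x22
s_6 = Round(s_5, k_5) = 0x22
s_7 = Round(s_6, k_6) = 0x20
s_8 = Round(s_7, k_7) = 0x08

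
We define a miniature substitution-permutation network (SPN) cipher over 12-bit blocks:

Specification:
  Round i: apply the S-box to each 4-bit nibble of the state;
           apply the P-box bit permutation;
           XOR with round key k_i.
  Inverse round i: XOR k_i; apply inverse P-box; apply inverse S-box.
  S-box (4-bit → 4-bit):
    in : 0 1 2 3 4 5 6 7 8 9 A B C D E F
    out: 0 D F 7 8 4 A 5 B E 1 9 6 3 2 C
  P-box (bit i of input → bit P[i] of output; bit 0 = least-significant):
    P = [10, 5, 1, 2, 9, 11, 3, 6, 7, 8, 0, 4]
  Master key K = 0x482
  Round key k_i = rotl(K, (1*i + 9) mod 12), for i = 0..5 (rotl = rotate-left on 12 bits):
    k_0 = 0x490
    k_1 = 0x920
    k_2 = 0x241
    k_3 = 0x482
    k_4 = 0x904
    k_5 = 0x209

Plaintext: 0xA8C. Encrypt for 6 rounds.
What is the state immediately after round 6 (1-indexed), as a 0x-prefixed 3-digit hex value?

s_0 = plaintext = 0xA8C
s_1 = Round(s_0, k_0) = 0xE72
s_2 = Round(s_1, k_1) = 0xE0E
s_3 = Round(s_2, k_2) = 0x361
s_4 = Round(s_3, k_3) = 0x945
s_5 = Round(s_4, k_4) = 0x857
s_6 = Round(s_5, k_5) = 0x793

0x793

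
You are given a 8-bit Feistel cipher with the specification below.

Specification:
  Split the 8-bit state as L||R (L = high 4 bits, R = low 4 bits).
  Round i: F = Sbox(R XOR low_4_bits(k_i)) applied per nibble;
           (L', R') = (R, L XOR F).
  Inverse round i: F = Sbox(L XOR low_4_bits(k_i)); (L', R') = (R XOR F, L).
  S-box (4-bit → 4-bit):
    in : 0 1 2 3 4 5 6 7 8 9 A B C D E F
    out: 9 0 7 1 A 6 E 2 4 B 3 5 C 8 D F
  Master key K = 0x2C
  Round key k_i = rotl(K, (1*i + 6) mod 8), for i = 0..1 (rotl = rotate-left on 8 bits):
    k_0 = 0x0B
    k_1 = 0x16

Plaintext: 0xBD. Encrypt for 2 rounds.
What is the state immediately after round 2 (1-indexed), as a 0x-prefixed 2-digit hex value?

0x5C

s_0 = plaintext = 0xBD
s_1 = Round(s_0, k_0) = 0xD5
s_2 = Round(s_1, k_1) = 0x5C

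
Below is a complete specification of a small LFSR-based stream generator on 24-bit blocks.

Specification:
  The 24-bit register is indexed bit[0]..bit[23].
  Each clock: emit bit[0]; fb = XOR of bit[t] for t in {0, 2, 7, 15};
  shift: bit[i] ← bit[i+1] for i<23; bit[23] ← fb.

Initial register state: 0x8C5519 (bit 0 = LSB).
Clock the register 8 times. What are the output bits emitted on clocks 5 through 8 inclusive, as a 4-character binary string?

reg_0 = 0x8C5519
clock 1: out=1, reg = 0xC62A8C
clock 2: out=0, reg = 0x631546
clock 3: out=0, reg = 0xB18AA3
clock 4: out=1, reg = 0xD8C551
clock 5: out=1, reg = 0x6C62A8
clock 6: out=0, reg = 0xB63154
clock 7: out=0, reg = 0xDB18AA
clock 8: out=0, reg = 0xED8C55

1000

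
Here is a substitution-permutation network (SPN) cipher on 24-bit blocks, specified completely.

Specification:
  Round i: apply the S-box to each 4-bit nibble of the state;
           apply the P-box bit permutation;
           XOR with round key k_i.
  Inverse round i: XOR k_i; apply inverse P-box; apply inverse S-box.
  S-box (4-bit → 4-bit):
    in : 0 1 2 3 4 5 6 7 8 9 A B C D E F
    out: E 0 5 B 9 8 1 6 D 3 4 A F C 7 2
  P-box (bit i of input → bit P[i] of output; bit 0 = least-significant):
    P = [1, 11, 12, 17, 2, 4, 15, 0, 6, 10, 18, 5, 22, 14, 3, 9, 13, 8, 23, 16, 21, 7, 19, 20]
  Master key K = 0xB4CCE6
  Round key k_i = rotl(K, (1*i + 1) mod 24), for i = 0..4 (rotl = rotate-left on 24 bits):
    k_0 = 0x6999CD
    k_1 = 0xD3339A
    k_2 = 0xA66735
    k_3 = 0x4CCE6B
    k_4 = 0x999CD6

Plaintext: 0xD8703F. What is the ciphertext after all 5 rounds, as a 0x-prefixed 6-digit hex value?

0x6A13EB

s_0 = plaintext = 0xD8703F
s_1 = Round(s_0, k_0) = 0xF4F5F0
s_2 = Round(s_1, k_1) = 0xD04B2A
s_3 = Round(s_2, k_2) = 0x7FF011
s_4 = Round(s_3, k_3) = 0x408BCB
s_5 = Round(s_4, k_4) = 0x6A13EB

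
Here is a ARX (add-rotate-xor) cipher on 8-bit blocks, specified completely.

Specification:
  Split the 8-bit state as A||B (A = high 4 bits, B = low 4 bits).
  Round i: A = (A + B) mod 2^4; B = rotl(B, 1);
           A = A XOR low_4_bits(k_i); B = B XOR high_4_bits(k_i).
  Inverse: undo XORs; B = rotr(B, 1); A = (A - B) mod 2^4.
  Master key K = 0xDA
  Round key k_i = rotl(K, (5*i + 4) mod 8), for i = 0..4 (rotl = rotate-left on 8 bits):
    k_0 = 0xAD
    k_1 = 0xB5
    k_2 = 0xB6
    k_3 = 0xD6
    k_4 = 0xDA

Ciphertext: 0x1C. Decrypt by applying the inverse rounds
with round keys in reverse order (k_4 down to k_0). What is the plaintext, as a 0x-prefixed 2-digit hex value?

s_0 = ciphertext = 0x1C
s_1 = InvRound(s_0, k_4) = 0x38
s_2 = InvRound(s_1, k_3) = 0xBA
s_3 = InvRound(s_2, k_2) = 0x58
s_4 = InvRound(s_3, k_1) = 0x79
s_5 = InvRound(s_4, k_0) = 0x19

0x19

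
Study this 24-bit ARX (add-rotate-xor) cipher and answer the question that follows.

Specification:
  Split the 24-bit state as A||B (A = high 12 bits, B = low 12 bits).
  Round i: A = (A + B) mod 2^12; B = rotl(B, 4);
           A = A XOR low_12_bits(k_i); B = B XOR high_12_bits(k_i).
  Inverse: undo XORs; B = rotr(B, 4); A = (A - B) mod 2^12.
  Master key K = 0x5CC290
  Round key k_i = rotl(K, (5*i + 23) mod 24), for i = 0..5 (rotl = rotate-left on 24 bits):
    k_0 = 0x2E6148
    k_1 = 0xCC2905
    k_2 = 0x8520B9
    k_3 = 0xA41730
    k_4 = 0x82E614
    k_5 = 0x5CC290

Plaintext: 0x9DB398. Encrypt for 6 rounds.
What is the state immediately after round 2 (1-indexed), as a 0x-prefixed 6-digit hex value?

0xEA5A99

s_0 = plaintext = 0x9DB398
s_1 = Round(s_0, k_0) = 0xC3BB65
s_2 = Round(s_1, k_1) = 0xEA5A99
s_3 = Round(s_2, k_2) = 0x9871C8
s_4 = Round(s_3, k_3) = 0xC7F6C0
s_5 = Round(s_4, k_4) = 0x52B428
s_6 = Round(s_5, k_5) = 0xBC3748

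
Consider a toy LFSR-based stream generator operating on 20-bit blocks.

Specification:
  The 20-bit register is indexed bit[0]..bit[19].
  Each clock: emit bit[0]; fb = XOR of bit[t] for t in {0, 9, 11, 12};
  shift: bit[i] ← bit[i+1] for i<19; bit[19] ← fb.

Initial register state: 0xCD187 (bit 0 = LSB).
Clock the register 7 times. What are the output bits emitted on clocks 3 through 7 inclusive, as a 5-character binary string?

10000

reg_0 = 0xCD187
clock 1: out=1, reg = 0x668C3
clock 2: out=1, reg = 0x33461
clock 3: out=1, reg = 0x19A30
clock 4: out=0, reg = 0x8CD18
clock 5: out=0, reg = 0xC668C
clock 6: out=0, reg = 0xE3346
clock 7: out=0, reg = 0x719A3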